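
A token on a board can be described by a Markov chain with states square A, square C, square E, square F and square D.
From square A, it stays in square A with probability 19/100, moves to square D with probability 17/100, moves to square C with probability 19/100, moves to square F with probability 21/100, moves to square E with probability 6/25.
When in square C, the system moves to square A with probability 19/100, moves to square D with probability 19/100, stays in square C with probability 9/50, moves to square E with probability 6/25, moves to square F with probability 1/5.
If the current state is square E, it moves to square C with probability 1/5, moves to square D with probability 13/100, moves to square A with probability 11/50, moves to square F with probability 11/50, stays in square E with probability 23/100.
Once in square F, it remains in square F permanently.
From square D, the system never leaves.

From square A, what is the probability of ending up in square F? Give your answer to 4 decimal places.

0.5616

Let h(s) be the probability of absorption at square F starting from transient state s. Then h(square F) = 1 and h(square D) = 0. By first-step analysis:
h(square A) = 0.19·h(square A) + 0.19·h(square C) + 0.24·h(square E) + 0.21·1 + 0.17·0
h(square C) = 0.19·h(square A) + 0.18·h(square C) + 0.24·h(square E) + 0.2·1 + 0.19·0
h(square E) = 0.22·h(square A) + 0.2·h(square C) + 0.23·h(square E) + 0.22·1 + 0.13·0
Solving: h(square A) = 0.5616, h(square C) = 0.5461, h(square E) = 0.5880.
Starting from square A, the probability is 0.5616.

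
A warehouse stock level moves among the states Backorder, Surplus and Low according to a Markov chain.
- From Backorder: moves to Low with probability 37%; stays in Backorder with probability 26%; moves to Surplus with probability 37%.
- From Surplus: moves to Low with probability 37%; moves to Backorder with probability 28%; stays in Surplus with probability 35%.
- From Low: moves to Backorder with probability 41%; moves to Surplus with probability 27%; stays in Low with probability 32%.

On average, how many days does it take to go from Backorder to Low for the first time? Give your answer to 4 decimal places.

2.7027

Let t(s) be the expected number of days to first reach Low from state s, with t(Low) = 0. Conditioning on the first day:
t(Backorder) = 1 + 0.26·t(Backorder) + 0.37·t(Surplus)
t(Surplus) = 1 + 0.28·t(Backorder) + 0.35·t(Surplus)
Solving: t(Backorder) = 2.7027, t(Surplus) = 2.7027.
Expected days from Backorder to Low: 2.7027.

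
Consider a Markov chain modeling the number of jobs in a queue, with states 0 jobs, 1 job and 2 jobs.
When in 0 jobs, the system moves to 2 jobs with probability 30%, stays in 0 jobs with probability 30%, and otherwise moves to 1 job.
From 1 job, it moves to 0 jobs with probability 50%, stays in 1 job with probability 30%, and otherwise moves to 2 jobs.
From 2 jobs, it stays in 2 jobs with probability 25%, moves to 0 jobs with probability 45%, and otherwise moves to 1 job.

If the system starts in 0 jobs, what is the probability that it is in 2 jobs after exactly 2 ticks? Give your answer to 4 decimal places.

Sum over the intermediate state after 1 tick:
P = P(0 jobs→0 jobs)·P(0 jobs→2 jobs) + P(0 jobs→1 job)·P(1 job→2 jobs) + P(0 jobs→2 jobs)·P(2 jobs→2 jobs)
  = 0.3×0.3 + 0.4×0.2 + 0.3×0.25
  = 0.0900 + 0.0800 + 0.0750 = 0.2450

0.2450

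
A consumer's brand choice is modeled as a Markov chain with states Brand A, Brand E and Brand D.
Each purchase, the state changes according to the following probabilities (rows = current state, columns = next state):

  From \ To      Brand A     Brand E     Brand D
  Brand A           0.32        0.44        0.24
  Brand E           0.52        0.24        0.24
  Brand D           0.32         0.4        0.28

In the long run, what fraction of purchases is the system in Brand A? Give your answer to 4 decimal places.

Let the stationary distribution be π with π = πP and π_1 + π_2 + π_3 = 1.
π_1 = 0.32·π_1 + 0.52·π_2 + 0.32·π_3
π_2 = 0.44·π_1 + 0.24·π_2 + 0.4·π_3
Solving with the normalization constraint gives π = (0.3917, 0.3583, 0.2500).
So the stationary probability of Brand A is 0.3917.

0.3917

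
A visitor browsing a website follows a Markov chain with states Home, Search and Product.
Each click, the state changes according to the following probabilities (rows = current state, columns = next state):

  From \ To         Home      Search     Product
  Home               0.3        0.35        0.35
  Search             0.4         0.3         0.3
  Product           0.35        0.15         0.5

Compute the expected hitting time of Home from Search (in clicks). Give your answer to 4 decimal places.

Let t(s) be the expected number of clicks to first reach Home from state s, with t(Home) = 0. Conditioning on the first click:
t(Search) = 1 + 0.3·t(Search) + 0.3·t(Product)
t(Product) = 1 + 0.15·t(Search) + 0.5·t(Product)
Solving: t(Search) = 2.6230, t(Product) = 2.7869.
Expected clicks from Search to Home: 2.6230.

2.6230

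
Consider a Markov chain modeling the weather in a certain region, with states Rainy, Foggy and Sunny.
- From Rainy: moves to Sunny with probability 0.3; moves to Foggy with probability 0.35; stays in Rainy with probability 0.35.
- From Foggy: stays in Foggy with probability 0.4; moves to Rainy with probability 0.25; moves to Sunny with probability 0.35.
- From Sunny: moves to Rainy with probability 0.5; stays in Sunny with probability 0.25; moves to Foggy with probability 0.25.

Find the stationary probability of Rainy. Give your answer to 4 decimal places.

Let the stationary distribution be π with π = πP and π_1 + π_2 + π_3 = 1.
π_1 = 0.35·π_1 + 0.25·π_2 + 0.5·π_3
π_2 = 0.35·π_1 + 0.4·π_2 + 0.25·π_3
Solving with the normalization constraint gives π = (0.3616, 0.3367, 0.3017).
So the stationary probability of Rainy is 0.3616.

0.3616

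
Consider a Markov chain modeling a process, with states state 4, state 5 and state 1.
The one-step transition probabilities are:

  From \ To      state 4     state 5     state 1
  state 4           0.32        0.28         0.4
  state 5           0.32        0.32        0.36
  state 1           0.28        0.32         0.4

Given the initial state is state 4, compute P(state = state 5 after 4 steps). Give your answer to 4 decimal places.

0.3078

Propagate the distribution vector 4 steps from state 4.
After 0 steps: (1.0000, 0.0000, 0.0000)
After 1 step: (0.3200, 0.2800, 0.4000)
After 2 steps: (0.3040, 0.3072, 0.3888)
After 3 steps: (0.3044, 0.3078, 0.3877)
After 4 steps: (0.3045, 0.3078, 0.3877)
P(in state 5 after 4 steps) = 0.3078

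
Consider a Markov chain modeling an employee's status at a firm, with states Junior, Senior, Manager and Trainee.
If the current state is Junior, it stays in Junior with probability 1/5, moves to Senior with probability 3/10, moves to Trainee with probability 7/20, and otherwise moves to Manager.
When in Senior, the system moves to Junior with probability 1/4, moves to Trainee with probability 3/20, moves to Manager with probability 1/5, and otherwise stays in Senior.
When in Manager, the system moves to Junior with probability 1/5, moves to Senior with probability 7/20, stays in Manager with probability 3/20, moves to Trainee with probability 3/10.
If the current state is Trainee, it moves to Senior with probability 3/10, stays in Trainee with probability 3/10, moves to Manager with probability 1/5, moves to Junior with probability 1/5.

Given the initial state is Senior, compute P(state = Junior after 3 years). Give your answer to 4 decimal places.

Propagate the distribution vector 3 years from Senior.
After 0 years: (0.0000, 1.0000, 0.0000, 0.0000)
After 1 year: (0.2500, 0.4000, 0.2000, 0.1500)
After 2 years: (0.2200, 0.3500, 0.1775, 0.2525)
After 3 years: (0.2175, 0.3439, 0.1801, 0.2585)
P(in Junior after 3 years) = 0.2175

0.2175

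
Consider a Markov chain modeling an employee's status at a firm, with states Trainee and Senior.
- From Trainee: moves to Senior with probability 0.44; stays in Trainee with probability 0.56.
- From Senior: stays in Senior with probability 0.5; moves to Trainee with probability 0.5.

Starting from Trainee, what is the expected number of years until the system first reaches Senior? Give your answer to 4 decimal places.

2.2727

Let t(s) be the expected number of years to first reach Senior from state s, with t(Senior) = 0. Conditioning on the first year:
t(Trainee) = 1 + 0.56·t(Trainee)
Solving: t(Trainee) = 2.2727.
Expected years from Trainee to Senior: 2.2727.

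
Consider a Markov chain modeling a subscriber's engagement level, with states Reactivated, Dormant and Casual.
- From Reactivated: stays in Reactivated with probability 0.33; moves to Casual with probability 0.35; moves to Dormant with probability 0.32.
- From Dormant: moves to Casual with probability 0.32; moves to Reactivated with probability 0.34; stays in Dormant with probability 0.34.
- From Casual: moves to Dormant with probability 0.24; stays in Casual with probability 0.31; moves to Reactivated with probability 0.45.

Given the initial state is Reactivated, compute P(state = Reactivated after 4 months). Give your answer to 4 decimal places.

0.3724

Propagate the distribution vector 4 months from Reactivated.
After 0 months: (1.0000, 0.0000, 0.0000)
After 1 month: (0.3300, 0.3200, 0.3500)
After 2 months: (0.3752, 0.2984, 0.3264)
After 3 months: (0.3722, 0.2999, 0.3280)
After 4 months: (0.3724, 0.2998, 0.3279)
P(in Reactivated after 4 months) = 0.3724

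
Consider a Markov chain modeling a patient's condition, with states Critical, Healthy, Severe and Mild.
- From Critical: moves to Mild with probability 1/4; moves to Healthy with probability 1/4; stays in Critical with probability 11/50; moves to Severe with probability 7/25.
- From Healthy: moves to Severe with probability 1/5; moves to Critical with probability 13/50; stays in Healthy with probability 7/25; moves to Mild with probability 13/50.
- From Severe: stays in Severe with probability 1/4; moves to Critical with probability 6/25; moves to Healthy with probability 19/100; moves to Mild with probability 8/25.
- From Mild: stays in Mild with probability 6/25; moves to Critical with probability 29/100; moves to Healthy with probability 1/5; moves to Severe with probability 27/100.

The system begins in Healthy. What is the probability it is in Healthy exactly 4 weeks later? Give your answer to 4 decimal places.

0.2284

Propagate the distribution vector 4 weeks from Healthy.
After 0 weeks: (0.0000, 1.0000, 0.0000, 0.0000)
After 1 week: (0.2600, 0.2800, 0.2000, 0.2600)
After 2 weeks: (0.2534, 0.2334, 0.2490, 0.2642)
After 3 weeks: (0.2528, 0.2289, 0.2512, 0.2671)
After 4 weeks: (0.2529, 0.2284, 0.2515, 0.2672)
P(in Healthy after 4 weeks) = 0.2284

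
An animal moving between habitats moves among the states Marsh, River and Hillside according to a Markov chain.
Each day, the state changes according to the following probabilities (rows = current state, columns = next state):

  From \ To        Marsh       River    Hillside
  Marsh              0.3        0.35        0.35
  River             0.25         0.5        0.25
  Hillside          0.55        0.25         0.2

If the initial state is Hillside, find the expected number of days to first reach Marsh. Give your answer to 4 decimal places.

2.2222

Let t(s) be the expected number of days to first reach Marsh from state s, with t(Marsh) = 0. Conditioning on the first day:
t(River) = 1 + 0.5·t(River) + 0.25·t(Hillside)
t(Hillside) = 1 + 0.25·t(River) + 0.2·t(Hillside)
Solving: t(River) = 3.1111, t(Hillside) = 2.2222.
Expected days from Hillside to Marsh: 2.2222.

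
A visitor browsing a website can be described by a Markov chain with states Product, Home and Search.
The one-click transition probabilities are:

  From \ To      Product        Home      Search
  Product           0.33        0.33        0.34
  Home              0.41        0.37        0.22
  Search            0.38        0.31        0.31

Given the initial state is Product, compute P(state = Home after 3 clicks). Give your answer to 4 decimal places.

0.3377

Propagate the distribution vector 3 clicks from Product.
After 0 clicks: (1.0000, 0.0000, 0.0000)
After 1 click: (0.3300, 0.3300, 0.3400)
After 2 clicks: (0.3734, 0.3364, 0.2902)
After 3 clicks: (0.3714, 0.3377, 0.2909)
P(in Home after 3 clicks) = 0.3377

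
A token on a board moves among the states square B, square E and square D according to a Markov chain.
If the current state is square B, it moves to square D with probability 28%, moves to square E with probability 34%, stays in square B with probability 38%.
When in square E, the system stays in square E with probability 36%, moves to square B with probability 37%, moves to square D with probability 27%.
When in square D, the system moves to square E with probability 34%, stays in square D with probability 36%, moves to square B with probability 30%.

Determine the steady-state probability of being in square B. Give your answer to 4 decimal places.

0.3525

Let the stationary distribution be π with π = πP and π_1 + π_2 + π_3 = 1.
π_1 = 0.38·π_1 + 0.37·π_2 + 0.3·π_3
π_2 = 0.34·π_1 + 0.36·π_2 + 0.34·π_3
Solving with the normalization constraint gives π = (0.3525, 0.3469, 0.3006).
So the stationary probability of square B is 0.3525.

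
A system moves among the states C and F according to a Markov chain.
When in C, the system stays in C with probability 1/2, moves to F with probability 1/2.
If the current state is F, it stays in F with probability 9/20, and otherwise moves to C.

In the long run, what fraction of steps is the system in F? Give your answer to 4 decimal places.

0.4762

Let the stationary distribution be π with π = πP and π_1 + π_2 = 1.
π_1 = 0.5·π_1 + 0.55·π_2
Solving with the normalization constraint gives π = (0.5238, 0.4762).
So the stationary probability of F is 0.4762.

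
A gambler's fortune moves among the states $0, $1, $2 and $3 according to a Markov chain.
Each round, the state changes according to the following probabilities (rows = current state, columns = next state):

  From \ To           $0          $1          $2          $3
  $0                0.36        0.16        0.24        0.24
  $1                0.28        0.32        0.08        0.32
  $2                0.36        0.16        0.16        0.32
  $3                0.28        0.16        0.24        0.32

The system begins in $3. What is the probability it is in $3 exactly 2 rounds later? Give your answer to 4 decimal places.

Propagate the distribution vector 2 rounds from $3.
After 0 rounds: (0.0000, 0.0000, 0.0000, 1.0000)
After 1 round: (0.2800, 0.1600, 0.2400, 0.3200)
After 2 rounds: (0.3216, 0.1856, 0.1952, 0.2976)
P(in $3 after 2 rounds) = 0.2976

0.2976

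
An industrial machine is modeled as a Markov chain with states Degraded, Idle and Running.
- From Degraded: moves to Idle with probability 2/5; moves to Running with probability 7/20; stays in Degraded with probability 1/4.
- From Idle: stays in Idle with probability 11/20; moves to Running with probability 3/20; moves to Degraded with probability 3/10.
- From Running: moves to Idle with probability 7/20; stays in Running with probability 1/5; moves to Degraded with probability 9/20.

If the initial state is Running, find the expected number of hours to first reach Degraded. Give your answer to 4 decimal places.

2.6016

Let t(s) be the expected number of hours to first reach Degraded from state s, with t(Degraded) = 0. Conditioning on the first hour:
t(Idle) = 1 + 0.55·t(Idle) + 0.15·t(Running)
t(Running) = 1 + 0.35·t(Idle) + 0.2·t(Running)
Solving: t(Idle) = 3.0894, t(Running) = 2.6016.
Expected hours from Running to Degraded: 2.6016.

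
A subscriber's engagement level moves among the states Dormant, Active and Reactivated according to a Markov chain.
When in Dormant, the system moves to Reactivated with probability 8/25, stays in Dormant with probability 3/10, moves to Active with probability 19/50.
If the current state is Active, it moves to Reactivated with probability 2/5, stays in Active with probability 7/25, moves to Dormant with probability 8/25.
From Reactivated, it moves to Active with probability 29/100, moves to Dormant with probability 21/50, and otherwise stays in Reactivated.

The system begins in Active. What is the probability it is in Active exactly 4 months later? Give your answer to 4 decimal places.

Propagate the distribution vector 4 months from Active.
After 0 months: (0.0000, 1.0000, 0.0000)
After 1 month: (0.3200, 0.2800, 0.4000)
After 2 months: (0.3536, 0.3160, 0.3304)
After 3 months: (0.3460, 0.3187, 0.3354)
After 4 months: (0.3466, 0.3180, 0.3354)
P(in Active after 4 months) = 0.3180

0.3180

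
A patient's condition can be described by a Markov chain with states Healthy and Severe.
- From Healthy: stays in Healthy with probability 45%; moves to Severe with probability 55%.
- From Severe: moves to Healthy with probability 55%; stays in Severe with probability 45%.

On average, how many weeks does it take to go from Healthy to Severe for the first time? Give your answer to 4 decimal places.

Let t(s) be the expected number of weeks to first reach Severe from state s, with t(Severe) = 0. Conditioning on the first week:
t(Healthy) = 1 + 0.45·t(Healthy)
Solving: t(Healthy) = 1.8182.
Expected weeks from Healthy to Severe: 1.8182.

1.8182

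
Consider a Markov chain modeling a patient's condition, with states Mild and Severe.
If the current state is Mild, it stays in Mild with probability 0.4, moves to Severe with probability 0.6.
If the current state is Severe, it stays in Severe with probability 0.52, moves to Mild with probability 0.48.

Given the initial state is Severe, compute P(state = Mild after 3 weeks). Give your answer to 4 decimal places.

Propagate the distribution vector 3 weeks from Severe.
After 0 weeks: (0.0000, 1.0000)
After 1 week: (0.4800, 0.5200)
After 2 weeks: (0.4416, 0.5584)
After 3 weeks: (0.4447, 0.5553)
P(in Mild after 3 weeks) = 0.4447

0.4447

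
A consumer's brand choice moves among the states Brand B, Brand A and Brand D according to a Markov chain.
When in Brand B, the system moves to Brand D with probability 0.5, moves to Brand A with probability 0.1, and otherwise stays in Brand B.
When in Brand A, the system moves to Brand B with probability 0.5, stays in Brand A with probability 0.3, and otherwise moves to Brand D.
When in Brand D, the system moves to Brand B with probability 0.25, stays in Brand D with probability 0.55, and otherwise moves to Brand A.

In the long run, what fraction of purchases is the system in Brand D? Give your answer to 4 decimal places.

Let the stationary distribution be π with π = πP and π_1 + π_2 + π_3 = 1.
π_1 = 0.4·π_1 + 0.5·π_2 + 0.25·π_3
π_2 = 0.1·π_1 + 0.3·π_2 + 0.2·π_3
Solving with the normalization constraint gives π = (0.3481, 0.1835, 0.4684).
So the stationary probability of Brand D is 0.4684.

0.4684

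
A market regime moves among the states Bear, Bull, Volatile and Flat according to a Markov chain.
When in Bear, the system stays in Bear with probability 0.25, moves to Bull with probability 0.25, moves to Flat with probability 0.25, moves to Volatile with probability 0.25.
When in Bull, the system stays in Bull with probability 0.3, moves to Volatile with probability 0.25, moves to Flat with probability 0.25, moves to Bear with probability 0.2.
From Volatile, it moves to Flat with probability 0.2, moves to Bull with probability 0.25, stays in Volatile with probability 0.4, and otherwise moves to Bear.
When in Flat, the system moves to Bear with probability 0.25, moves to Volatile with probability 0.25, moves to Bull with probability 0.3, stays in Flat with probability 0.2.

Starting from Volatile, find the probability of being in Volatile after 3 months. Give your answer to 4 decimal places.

Propagate the distribution vector 3 months from Volatile.
After 0 months: (0.0000, 0.0000, 1.0000, 0.0000)
After 1 month: (0.1500, 0.2500, 0.4000, 0.2000)
After 2 months: (0.1975, 0.2725, 0.3100, 0.2200)
After 3 months: (0.2054, 0.2746, 0.2965, 0.2235)
P(in Volatile after 3 months) = 0.2965

0.2965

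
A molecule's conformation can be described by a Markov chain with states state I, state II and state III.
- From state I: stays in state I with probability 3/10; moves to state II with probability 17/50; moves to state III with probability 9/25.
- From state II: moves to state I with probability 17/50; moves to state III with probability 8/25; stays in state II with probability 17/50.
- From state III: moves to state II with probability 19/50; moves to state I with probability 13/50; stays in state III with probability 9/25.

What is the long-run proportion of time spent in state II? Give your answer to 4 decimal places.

0.3538

Let the stationary distribution be π with π = πP and π_1 + π_2 + π_3 = 1.
π_1 = 0.3·π_1 + 0.34·π_2 + 0.26·π_3
π_2 = 0.34·π_1 + 0.34·π_2 + 0.38·π_3
Solving with the normalization constraint gives π = (0.3003, 0.3538, 0.3458).
So the stationary probability of state II is 0.3538.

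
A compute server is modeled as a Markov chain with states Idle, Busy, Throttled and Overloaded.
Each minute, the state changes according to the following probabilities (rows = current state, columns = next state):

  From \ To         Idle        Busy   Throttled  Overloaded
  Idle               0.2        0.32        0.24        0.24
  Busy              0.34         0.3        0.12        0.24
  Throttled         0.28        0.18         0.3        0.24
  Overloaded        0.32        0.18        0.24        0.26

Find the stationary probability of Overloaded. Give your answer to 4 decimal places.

Let the stationary distribution be π with π = πP and π_1 + π_2 + π_3 + π_4 = 1.
π_1 = 0.2·π_1 + 0.34·π_2 + 0.28·π_3 + 0.32·π_4
π_2 = 0.32·π_1 + 0.3·π_2 + 0.18·π_3 + 0.18·π_4
π_3 = 0.24·π_1 + 0.12·π_2 + 0.3·π_3 + 0.24·π_4
Solving with the normalization constraint gives π = (0.2822, 0.2494, 0.2235, 0.2449).
So the stationary probability of Overloaded is 0.2449.

0.2449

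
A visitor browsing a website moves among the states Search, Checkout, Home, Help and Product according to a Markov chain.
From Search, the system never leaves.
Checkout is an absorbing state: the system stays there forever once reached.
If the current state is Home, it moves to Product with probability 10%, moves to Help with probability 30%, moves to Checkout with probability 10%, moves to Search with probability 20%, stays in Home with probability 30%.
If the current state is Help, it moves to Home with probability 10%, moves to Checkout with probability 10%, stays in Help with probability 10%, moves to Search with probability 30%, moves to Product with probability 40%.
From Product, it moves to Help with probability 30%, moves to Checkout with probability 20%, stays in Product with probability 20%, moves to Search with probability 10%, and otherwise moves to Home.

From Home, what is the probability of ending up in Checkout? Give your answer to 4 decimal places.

0.3675

Let h(s) be the probability of absorption at Checkout starting from transient state s. Then h(Checkout) = 1 and h(Search) = 0. By first-step analysis:
h(Home) = 0.2·0 + 0.1·1 + 0.3·h(Home) + 0.3·h(Help) + 0.1·h(Product)
h(Help) = 0.3·0 + 0.1·1 + 0.1·h(Home) + 0.1·h(Help) + 0.4·h(Product)
h(Product) = 0.1·0 + 0.2·1 + 0.2·h(Home) + 0.3·h(Help) + 0.2·h(Product)
Solving: h(Home) = 0.3675, h(Help) = 0.3647, h(Product) = 0.4786.
Starting from Home, the probability is 0.3675.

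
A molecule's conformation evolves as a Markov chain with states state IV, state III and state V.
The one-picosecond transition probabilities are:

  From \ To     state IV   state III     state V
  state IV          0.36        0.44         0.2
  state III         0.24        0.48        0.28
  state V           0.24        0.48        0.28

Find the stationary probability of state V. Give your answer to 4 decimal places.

0.2582

Let the stationary distribution be π with π = πP and π_1 + π_2 + π_3 = 1.
π_1 = 0.36·π_1 + 0.24·π_2 + 0.24·π_3
π_2 = 0.44·π_1 + 0.48·π_2 + 0.48·π_3
Solving with the normalization constraint gives π = (0.2727, 0.4691, 0.2582).
So the stationary probability of state V is 0.2582.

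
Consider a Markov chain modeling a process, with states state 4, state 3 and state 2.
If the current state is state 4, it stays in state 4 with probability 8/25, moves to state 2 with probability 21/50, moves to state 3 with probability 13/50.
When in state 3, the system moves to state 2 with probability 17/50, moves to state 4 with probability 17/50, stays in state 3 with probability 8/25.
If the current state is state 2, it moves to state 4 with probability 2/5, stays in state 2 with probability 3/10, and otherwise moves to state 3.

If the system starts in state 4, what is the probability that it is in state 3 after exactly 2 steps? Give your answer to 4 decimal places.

0.2924

Sum over the intermediate state after 1 step:
P = P(state 4→state 4)·P(state 4→state 3) + P(state 4→state 3)·P(state 3→state 3) + P(state 4→state 2)·P(state 2→state 3)
  = 0.32×0.26 + 0.26×0.32 + 0.42×0.3
  = 0.0832 + 0.0832 + 0.1260 = 0.2924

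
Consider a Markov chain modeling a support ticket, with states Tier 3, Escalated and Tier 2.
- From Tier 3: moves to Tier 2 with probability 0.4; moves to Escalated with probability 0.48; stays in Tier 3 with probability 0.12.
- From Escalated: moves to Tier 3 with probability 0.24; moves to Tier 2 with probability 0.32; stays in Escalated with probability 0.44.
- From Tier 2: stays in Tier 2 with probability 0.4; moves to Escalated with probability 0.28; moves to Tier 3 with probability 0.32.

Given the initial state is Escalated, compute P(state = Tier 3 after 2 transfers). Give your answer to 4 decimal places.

0.2368

Sum over the intermediate state after 1 transfer:
P = P(Escalated→Tier 3)·P(Tier 3→Tier 3) + P(Escalated→Escalated)·P(Escalated→Tier 3) + P(Escalated→Tier 2)·P(Tier 2→Tier 3)
  = 0.24×0.12 + 0.44×0.24 + 0.32×0.32
  = 0.0288 + 0.1056 + 0.1024 = 0.2368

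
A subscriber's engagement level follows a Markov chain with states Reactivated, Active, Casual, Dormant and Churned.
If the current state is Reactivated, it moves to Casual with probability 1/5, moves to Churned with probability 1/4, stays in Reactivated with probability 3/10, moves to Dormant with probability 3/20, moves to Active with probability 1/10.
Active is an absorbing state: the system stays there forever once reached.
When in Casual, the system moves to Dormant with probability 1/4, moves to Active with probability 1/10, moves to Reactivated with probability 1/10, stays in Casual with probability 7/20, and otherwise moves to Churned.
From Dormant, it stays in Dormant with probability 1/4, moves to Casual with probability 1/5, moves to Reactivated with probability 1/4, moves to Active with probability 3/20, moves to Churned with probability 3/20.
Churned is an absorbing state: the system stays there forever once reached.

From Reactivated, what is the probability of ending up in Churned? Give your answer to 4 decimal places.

Let h(s) be the probability of absorption at Churned starting from transient state s. Then h(Churned) = 1 and h(Active) = 0. By first-step analysis:
h(Reactivated) = 0.3·h(Reactivated) + 0.1·0 + 0.2·h(Casual) + 0.15·h(Dormant) + 0.25·1
h(Casual) = 0.1·h(Reactivated) + 0.1·0 + 0.35·h(Casual) + 0.25·h(Dormant) + 0.2·1
h(Dormant) = 0.25·h(Reactivated) + 0.15·0 + 0.2·h(Casual) + 0.25·h(Dormant) + 0.15·1
Solving: h(Reactivated) = 0.6663, h(Casual) = 0.6380, h(Dormant) = 0.5922.
Starting from Reactivated, the probability is 0.6663.

0.6663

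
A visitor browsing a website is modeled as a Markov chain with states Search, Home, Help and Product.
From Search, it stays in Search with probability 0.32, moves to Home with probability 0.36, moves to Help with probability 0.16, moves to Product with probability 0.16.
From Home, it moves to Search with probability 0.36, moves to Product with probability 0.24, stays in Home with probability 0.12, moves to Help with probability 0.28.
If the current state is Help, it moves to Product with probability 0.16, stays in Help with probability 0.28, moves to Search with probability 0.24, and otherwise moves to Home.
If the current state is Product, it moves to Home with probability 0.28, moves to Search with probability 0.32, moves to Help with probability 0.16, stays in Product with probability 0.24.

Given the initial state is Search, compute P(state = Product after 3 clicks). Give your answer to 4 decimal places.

0.1965

Propagate the distribution vector 3 clicks from Search.
After 0 clicks: (1.0000, 0.0000, 0.0000, 0.0000)
After 1 click: (0.3200, 0.3600, 0.1600, 0.1600)
After 2 clicks: (0.3216, 0.2544, 0.2224, 0.2016)
After 3 clicks: (0.3124, 0.2739, 0.2172, 0.1965)
P(in Product after 3 clicks) = 0.1965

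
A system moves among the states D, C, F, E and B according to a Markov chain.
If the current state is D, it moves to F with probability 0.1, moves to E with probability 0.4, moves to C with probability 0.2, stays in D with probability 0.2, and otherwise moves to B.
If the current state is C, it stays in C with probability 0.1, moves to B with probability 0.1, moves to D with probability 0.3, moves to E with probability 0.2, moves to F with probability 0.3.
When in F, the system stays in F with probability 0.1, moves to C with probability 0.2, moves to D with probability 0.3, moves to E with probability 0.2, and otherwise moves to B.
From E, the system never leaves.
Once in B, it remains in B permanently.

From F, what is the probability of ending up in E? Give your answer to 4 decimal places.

Let h(s) be the probability of absorption at E starting from transient state s. Then h(E) = 1 and h(B) = 0. By first-step analysis:
h(D) = 0.2·h(D) + 0.2·h(C) + 0.1·h(F) + 0.4·1 + 0.1·0
h(C) = 0.3·h(D) + 0.1·h(C) + 0.3·h(F) + 0.2·1 + 0.1·0
h(F) = 0.3·h(D) + 0.2·h(C) + 0.1·h(F) + 0.2·1 + 0.2·0
Solving: h(D) = 0.7475, h(C) = 0.6788, h(F) = 0.6222.
Starting from F, the probability is 0.6222.

0.6222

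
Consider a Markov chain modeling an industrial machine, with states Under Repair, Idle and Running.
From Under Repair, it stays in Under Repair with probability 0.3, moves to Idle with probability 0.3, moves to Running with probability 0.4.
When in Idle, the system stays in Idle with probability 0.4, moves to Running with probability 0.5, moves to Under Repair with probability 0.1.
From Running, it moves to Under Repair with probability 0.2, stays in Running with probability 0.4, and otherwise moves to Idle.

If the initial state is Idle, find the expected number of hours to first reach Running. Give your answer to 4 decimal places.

2.0513

Let t(s) be the expected number of hours to first reach Running from state s, with t(Running) = 0. Conditioning on the first hour:
t(Under Repair) = 1 + 0.3·t(Under Repair) + 0.3·t(Idle)
t(Idle) = 1 + 0.1·t(Under Repair) + 0.4·t(Idle)
Solving: t(Under Repair) = 2.3077, t(Idle) = 2.0513.
Expected hours from Idle to Running: 2.0513.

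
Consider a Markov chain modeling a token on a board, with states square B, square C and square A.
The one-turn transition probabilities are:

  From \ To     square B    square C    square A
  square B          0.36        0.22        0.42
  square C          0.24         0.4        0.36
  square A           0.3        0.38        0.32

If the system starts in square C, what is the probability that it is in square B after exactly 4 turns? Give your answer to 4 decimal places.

Propagate the distribution vector 4 turns from square C.
After 0 turns: (0.0000, 1.0000, 0.0000)
After 1 turn: (0.2400, 0.4000, 0.3600)
After 2 turns: (0.2904, 0.3496, 0.3600)
After 3 turns: (0.2964, 0.3405, 0.3630)
After 4 turns: (0.2974, 0.3394, 0.3633)
P(in square B after 4 turns) = 0.2974

0.2974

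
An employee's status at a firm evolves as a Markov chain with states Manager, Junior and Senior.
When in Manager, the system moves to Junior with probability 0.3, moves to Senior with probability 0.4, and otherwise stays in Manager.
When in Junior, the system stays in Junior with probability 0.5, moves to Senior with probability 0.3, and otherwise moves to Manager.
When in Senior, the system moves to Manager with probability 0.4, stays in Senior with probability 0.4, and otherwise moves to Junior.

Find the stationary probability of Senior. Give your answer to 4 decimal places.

Let the stationary distribution be π with π = πP and π_1 + π_2 + π_3 = 1.
π_1 = 0.3·π_1 + 0.2·π_2 + 0.4·π_3
π_2 = 0.3·π_1 + 0.5·π_2 + 0.2·π_3
Solving with the normalization constraint gives π = (0.3038, 0.3291, 0.3671).
So the stationary probability of Senior is 0.3671.

0.3671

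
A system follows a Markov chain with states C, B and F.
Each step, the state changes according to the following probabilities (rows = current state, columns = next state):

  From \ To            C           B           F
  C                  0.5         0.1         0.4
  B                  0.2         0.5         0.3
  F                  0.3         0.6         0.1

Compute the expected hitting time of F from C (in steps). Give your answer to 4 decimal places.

Let t(s) be the expected number of steps to first reach F from state s, with t(F) = 0. Conditioning on the first step:
t(C) = 1 + 0.5·t(C) + 0.1·t(B)
t(B) = 1 + 0.2·t(C) + 0.5·t(B)
Solving: t(C) = 2.6087, t(B) = 3.0435.
Expected steps from C to F: 2.6087.

2.6087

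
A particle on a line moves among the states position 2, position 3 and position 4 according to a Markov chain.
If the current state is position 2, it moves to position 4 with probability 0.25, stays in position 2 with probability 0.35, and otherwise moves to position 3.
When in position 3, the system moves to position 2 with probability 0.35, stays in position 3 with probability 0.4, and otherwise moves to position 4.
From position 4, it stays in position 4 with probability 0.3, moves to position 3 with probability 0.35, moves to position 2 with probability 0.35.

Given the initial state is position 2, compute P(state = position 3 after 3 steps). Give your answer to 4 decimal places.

Propagate the distribution vector 3 steps from position 2.
After 0 steps: (1.0000, 0.0000, 0.0000)
After 1 step: (0.3500, 0.4000, 0.2500)
After 2 steps: (0.3500, 0.3875, 0.2625)
After 3 steps: (0.3500, 0.3869, 0.2631)
P(in position 3 after 3 steps) = 0.3869

0.3869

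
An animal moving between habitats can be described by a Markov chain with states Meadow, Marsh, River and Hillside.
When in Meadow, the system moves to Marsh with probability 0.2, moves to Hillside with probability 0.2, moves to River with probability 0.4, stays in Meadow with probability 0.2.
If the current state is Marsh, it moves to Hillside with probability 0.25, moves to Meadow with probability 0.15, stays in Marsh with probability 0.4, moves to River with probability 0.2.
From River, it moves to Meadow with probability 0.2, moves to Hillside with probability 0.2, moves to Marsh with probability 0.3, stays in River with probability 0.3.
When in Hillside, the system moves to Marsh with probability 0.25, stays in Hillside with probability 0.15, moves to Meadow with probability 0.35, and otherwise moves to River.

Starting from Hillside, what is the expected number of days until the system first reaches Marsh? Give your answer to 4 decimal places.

Let t(s) be the expected number of days to first reach Marsh from state s, with t(Marsh) = 0. Conditioning on the first day:
t(Meadow) = 1 + 0.2·t(Meadow) + 0.4·t(River) + 0.2·t(Hillside)
t(River) = 1 + 0.2·t(Meadow) + 0.3·t(River) + 0.2·t(Hillside)
t(Hillside) = 1 + 0.35·t(Meadow) + 0.25·t(River) + 0.15·t(Hillside)
Solving: t(Meadow) = 4.1103, t(River) = 3.7367, t(Hillside) = 3.9680.
Expected days from Hillside to Marsh: 3.9680.

3.9680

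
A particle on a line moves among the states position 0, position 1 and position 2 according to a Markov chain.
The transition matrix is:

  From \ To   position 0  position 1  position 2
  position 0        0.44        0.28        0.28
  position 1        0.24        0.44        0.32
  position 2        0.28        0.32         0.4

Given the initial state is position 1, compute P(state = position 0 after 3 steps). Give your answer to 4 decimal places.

0.3136

Propagate the distribution vector 3 steps from position 1.
After 0 steps: (0.0000, 1.0000, 0.0000)
After 1 step: (0.2400, 0.4400, 0.3200)
After 2 steps: (0.3008, 0.3632, 0.3360)
After 3 steps: (0.3136, 0.3516, 0.3348)
P(in position 0 after 3 steps) = 0.3136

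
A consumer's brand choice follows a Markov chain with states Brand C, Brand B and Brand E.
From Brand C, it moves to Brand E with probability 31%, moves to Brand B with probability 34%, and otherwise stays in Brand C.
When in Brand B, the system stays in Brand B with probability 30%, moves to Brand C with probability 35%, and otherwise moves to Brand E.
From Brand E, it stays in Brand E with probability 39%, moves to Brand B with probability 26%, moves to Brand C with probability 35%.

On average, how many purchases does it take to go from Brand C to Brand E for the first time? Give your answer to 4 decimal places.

3.0952

Let t(s) be the expected number of purchases to first reach Brand E from state s, with t(Brand E) = 0. Conditioning on the first purchase:
t(Brand C) = 1 + 0.35·t(Brand C) + 0.34·t(Brand B)
t(Brand B) = 1 + 0.35·t(Brand C) + 0.3·t(Brand B)
Solving: t(Brand C) = 3.0952, t(Brand B) = 2.9762.
Expected purchases from Brand C to Brand E: 3.0952.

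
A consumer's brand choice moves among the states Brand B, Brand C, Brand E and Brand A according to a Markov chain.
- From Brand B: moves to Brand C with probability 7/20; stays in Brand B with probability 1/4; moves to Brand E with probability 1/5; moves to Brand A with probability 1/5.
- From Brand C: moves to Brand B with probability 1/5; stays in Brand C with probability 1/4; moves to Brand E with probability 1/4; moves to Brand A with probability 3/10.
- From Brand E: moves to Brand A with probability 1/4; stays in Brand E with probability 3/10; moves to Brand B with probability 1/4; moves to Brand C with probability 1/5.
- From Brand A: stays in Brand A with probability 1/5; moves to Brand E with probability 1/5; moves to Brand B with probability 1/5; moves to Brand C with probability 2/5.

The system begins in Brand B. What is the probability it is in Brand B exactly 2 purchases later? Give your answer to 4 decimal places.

0.2225

Propagate the distribution vector 2 purchases from Brand B.
After 0 purchases: (1.0000, 0.0000, 0.0000, 0.0000)
After 1 purchase: (0.2500, 0.3500, 0.2000, 0.2000)
After 2 purchases: (0.2225, 0.2950, 0.2375, 0.2450)
P(in Brand B after 2 purchases) = 0.2225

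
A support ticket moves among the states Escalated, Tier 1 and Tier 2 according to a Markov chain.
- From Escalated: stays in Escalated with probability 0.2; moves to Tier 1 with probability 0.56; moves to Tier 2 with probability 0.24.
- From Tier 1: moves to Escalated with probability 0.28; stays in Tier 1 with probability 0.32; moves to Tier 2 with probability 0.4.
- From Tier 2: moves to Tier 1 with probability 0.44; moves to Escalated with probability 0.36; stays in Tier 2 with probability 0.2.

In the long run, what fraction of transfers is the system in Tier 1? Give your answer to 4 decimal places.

0.4230

Let the stationary distribution be π with π = πP and π_1 + π_2 + π_3 = 1.
π_1 = 0.2·π_1 + 0.28·π_2 + 0.36·π_3
π_2 = 0.56·π_1 + 0.32·π_2 + 0.44·π_3
Solving with the normalization constraint gives π = (0.2812, 0.4230, 0.2958).
So the stationary probability of Tier 1 is 0.4230.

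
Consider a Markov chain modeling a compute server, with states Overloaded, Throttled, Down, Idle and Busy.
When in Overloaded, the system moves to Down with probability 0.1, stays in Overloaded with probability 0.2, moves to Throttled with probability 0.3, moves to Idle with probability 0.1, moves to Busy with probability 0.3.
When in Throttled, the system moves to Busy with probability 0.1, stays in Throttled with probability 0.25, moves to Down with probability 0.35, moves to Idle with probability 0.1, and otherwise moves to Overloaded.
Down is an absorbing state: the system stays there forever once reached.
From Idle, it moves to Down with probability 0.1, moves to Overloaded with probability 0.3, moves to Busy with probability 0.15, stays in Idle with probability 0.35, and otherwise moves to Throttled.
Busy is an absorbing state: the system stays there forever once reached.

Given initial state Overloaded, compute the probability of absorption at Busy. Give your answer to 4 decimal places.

Let h(s) be the probability of absorption at Busy starting from transient state s. Then h(Busy) = 1 and h(Down) = 0. By first-step analysis:
h(Overloaded) = 0.2·h(Overloaded) + 0.3·h(Throttled) + 0.1·0 + 0.1·h(Idle) + 0.3·1
h(Throttled) = 0.2·h(Overloaded) + 0.25·h(Throttled) + 0.35·0 + 0.1·h(Idle) + 0.1·1
h(Idle) = 0.3·h(Overloaded) + 0.1·h(Throttled) + 0.1·0 + 0.35·h(Idle) + 0.15·1
Solving: h(Overloaded) = 0.5800, h(Throttled) = 0.3619, h(Idle) = 0.5541.
Starting from Overloaded, the probability is 0.5800.

0.5800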